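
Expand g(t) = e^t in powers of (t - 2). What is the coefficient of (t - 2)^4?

[(t - 2)^0] = e^(2);  [(t - 2)^1] = e^(2);  [(t - 2)^2] = e^(2)/2;  [(t - 2)^3] = e^(2)/6;  [(t - 2)^4] = e^(2)/24.

e^(2)/24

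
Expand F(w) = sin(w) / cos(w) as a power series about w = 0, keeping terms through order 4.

Divide the numerator series by the denominator series (power-series long division).
[w^0] = 0;  [w^1] = 1;  [w^2] = 0;  [w^3] = 1/3;  [w^4] = 0.

w^3/3 + w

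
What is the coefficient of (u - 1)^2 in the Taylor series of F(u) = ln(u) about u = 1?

-1/2

F(1) = 0
F′(1) = 1
F′′(1) = -1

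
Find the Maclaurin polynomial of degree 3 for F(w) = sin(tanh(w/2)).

Let u equal the inner series; expand the outer function in u and truncate.
[w^0] = 0;  [w^1] = 1/2;  [w^2] = 0;  [w^3] = -1/16.

-w^3/16 + w/2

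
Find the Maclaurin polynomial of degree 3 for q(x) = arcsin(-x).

-x^3/6 - x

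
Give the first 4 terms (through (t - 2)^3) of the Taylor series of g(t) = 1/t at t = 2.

Use the known series and substitute for the argument.

-(t - 2)^3/16 + (t - 2)^2/8 - (t - 2)/4 + 1/2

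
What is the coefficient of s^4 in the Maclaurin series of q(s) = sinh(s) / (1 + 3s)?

-55/2

Write out both Maclaurin series and multiply, keeping only the needed powers.
q(0) = 0
q′(0) = 1
q′′(0) = -6
q′′′(0) = 55
q^(4)(0) = -660
Then c_k = q^(k)(0)/k! gives each Taylor coefficient.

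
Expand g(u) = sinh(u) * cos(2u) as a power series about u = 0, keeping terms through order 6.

41*u^5/120 - 11*u^3/6 + u

Write out both Maclaurin series and multiply, keeping only the needed powers.
[u^0] = 0;  [u^1] = 1;  [u^2] = 0;  [u^3] = -11/6;  [u^4] = 0;  [u^5] = 41/120;  [u^6] = 0.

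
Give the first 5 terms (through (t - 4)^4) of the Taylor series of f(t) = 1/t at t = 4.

[(t - 4)^0] = 1/4;  [(t - 4)^1] = -1/16;  [(t - 4)^2] = 1/64;  [(t - 4)^3] = -1/256;  [(t - 4)^4] = 1/1024.

(t - 4)^4/1024 - (t - 4)^3/256 + (t - 4)^2/64 - (t - 4)/16 + 1/4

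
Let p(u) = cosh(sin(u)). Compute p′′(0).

Let u equal the inner series; expand the outer function in u and truncate.
The coefficient of u^2 in the expansion is 1/2, so p′′(0) = 2! * (1/2) = 1.

1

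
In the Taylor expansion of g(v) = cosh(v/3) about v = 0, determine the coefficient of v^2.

g(0) = 1
g′(0) = 0
g′′(0) = 1/9
So c_2 = g′′(0)/2! = 1/18.

1/18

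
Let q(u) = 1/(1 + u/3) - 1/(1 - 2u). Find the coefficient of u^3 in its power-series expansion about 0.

-217/27

Add the two expansions coefficient-wise.
[u^0] = 0;  [u^1] = -7/3;  [u^2] = -35/9;  [u^3] = -217/27.
So c_3 = q′′′(0)/3! = -217/27.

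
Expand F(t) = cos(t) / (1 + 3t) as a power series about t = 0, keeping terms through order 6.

495989*t^6/720 - 1837*t^5/8 + 1837*t^4/24 - 51*t^3/2 + 17*t^2/2 - 3*t + 1

Take the Cauchy product of the two expansions.
F(0) = 1
F′(0) = -3
F′′(0) = 17
F′′′(0) = -153
F^(4)(0) = 1837
F^(5)(0) = -27555
F^(6)(0) = 495989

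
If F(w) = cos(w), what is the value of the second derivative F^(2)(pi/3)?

-1/2

The coefficient of (w - pi/3)^2 in the expansion is -1/4, so F′′(pi/3) = 2! * (-1/4) = -1/2.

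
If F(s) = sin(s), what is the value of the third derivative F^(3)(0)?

The coefficient of s^3 in the expansion is -1/6, so F′′′(0) = 3! * (-1/6) = -1.

-1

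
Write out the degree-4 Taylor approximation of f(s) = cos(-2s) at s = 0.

2*s^4/3 - 2*s^2 + 1

f(0) = 1
f′(0) = 0
f′′(0) = -4
f′′′(0) = 0
f^(4)(0) = 16
Dividing each by k! gives the coefficients c_0, ..., c_4.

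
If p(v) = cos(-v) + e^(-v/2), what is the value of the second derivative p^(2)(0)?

Expand each term separately and add.
From the series, [v^2] p = -3/8; multiply by 2! = 2 to get -3/4.

-3/4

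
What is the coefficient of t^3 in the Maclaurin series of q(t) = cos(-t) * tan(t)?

Expand each factor separately, then convolve coefficients.
[t^0] = 0;  [t^1] = 1;  [t^2] = 0;  [t^3] = -1/6.
So c_3 = q′′′(0)/3! = -1/6.

-1/6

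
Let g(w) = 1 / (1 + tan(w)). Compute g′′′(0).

Expand as Σ (-1)^k u^k with u equal to the inner function's series.
The coefficient of w^3 in the expansion is -4/3, so g′′′(0) = 3! * (-4/3) = -8.

-8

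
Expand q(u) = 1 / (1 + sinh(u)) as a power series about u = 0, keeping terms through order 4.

4*u^4/3 - 7*u^3/6 + u^2 - u + 1

Expand as Σ (-1)^k u^k with u equal to the inner function's series.
q(0) = 1
q′(0) = -1
q′′(0) = 2
q′′′(0) = -7
q^(4)(0) = 32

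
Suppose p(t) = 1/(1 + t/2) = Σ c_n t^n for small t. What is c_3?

c_3 = p′′′(0)/3! = -1/8.

-1/8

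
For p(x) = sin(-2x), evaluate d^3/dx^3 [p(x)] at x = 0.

8

The coefficient of x^3 in the expansion is 4/3, so p′′′(0) = 3! * (4/3) = 8.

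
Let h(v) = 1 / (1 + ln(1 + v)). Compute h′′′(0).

-14

Expand as Σ (-1)^k u^k with u equal to the inner function's series.
From the series, [v^3] h = -7/3; multiply by 3! = 6 to get -14.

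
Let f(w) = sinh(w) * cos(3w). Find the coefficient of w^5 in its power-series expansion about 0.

79/30

Write out both Maclaurin series and multiply, keeping only the needed powers.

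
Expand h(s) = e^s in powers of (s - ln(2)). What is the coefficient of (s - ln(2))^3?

Use the known series and substitute for the argument.

1/3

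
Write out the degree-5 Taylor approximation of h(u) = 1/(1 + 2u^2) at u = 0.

4*u^4 - 2*u^2 + 1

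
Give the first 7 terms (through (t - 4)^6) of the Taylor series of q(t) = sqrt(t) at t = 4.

q(4) = 2
q′(4) = 1/4
q′′(4) = -1/32
q′′′(4) = 3/256
q^(4)(4) = -15/2048
q^(5)(4) = 105/16384
q^(6)(4) = -945/131072
Dividing each by k! gives the coefficients c_0, ..., c_6.

-21*(t - 4)^6/2097152 + 7*(t - 4)^5/131072 - 5*(t - 4)^4/16384 + (t - 4)^3/512 - (t - 4)^2/64 + (t - 4)/4 + 2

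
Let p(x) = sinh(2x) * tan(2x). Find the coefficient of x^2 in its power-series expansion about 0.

4

Take the Cauchy product of the two expansions.
p(0) = 0
p′(0) = 0
p′′(0) = 8
So c_2 = p′′(0)/2! = 4.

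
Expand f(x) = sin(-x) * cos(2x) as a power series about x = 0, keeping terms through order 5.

-121*x^5/120 + 13*x^3/6 - x

Take the Cauchy product of the two expansions.
f(0) = 0
f′(0) = -1
f′′(0) = 0
f′′′(0) = 13
f^(4)(0) = 0
f^(5)(0) = -121
Dividing each by k! gives the coefficients c_0, ..., c_5.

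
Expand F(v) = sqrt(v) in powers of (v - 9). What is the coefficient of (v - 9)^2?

Compute the successive derivatives at the expansion point and divide by k!.
So c_2 = F′′(9)/2! = -1/216.

-1/216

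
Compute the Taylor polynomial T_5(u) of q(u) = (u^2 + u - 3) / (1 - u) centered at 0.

Shift and add copies of the series according to the polynomial's terms.
q(0) = -3
q′(0) = -2
q′′(0) = -2
q′′′(0) = -6
q^(4)(0) = -24
q^(5)(0) = -120
Dividing each by k! gives the coefficients c_0, ..., c_5.

-u^5 - u^4 - u^3 - u^2 - 2*u - 3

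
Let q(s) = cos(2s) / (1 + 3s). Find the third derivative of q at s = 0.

-126

Multiply the two series term by term and collect like powers.
The coefficient of s^3 in the expansion is -21, so q′′′(0) = 3! * (-21) = -126.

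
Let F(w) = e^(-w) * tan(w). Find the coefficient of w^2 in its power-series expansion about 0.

Take the Cauchy product of the two expansions.
F(0) = 0
F′(0) = 1
F′′(0) = -2
So c_2 = F′′(0)/2! = -1.

-1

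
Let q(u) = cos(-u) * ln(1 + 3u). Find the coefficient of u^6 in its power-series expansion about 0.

-1785/16

Write out both Maclaurin series and multiply, keeping only the needed powers.
[u^0] = 0;  [u^1] = 3;  [u^2] = -9/2;  [u^3] = 15/2;  [u^4] = -18;  [u^5] = 1769/40;  [u^6] = -1785/16.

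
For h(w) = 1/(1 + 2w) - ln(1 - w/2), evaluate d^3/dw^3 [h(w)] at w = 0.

Combine the two series term by term.
The coefficient of w^3 in the expansion is -191/24, so h′′′(0) = 3! * (-191/24) = -191/4.

-191/4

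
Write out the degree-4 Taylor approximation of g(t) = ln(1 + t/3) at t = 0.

-t^4/324 + t^3/81 - t^2/18 + t/3

Differentiate repeatedly and evaluate at the center.
g(0) = 0
g′(0) = 1/3
g′′(0) = -1/9
g′′′(0) = 2/27
g^(4)(0) = -2/27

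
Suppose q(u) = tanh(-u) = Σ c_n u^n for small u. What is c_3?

Compute the successive derivatives at the expansion point and divide by k!.
q(0) = 0
q′(0) = -1
q′′(0) = 0
q′′′(0) = 2

1/3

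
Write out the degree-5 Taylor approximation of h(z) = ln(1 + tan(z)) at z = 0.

Substitute the inner expansion into the outer series and collect powers.
[z^0] = 0;  [z^1] = 1;  [z^2] = -1/2;  [z^3] = 2/3;  [z^4] = -7/12;  [z^5] = 2/3.

2*z^5/3 - 7*z^4/12 + 2*z^3/3 - z^2/2 + z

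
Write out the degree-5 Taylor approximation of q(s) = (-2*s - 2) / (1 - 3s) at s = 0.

-648*s^5 - 216*s^4 - 72*s^3 - 24*s^2 - 8*s - 2

Distribute the polynomial across the series and collect like powers.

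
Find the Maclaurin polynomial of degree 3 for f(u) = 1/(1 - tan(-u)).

Plug the Maclaurin series of the inner function into that of the outer and collect terms.
[u^0] = 1;  [u^1] = -1;  [u^2] = 1;  [u^3] = -4/3.

-4*u^3/3 + u^2 - u + 1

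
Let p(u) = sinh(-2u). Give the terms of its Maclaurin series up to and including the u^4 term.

-4*u^3/3 - 2*u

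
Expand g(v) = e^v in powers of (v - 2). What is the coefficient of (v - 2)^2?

Differentiate repeatedly and evaluate at the center.
[(v - 2)^0] = e^(2);  [(v - 2)^1] = e^(2);  [(v - 2)^2] = e^(2)/2.

e^(2)/2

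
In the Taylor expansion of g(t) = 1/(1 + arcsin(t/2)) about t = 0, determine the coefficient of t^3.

Let u equal the inner series; expand the outer function in u and truncate.
g(0) = 1
g′(0) = -1/2
g′′(0) = 1/2
g′′′(0) = -7/8
Then c_k = g^(k)(0)/k! gives each Taylor coefficient.

-7/48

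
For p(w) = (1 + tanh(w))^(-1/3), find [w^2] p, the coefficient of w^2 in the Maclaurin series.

Let u equal the inner series; expand the outer function in u and truncate.
p(0) = 1
p′(0) = -1/3
p′′(0) = 4/9
So c_2 = p′′(0)/2! = 2/9.

2/9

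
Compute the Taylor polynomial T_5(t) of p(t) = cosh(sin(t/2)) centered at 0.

Let u equal the inner series; expand the outer function in u and truncate.
p(0) = 1
p′(0) = 0
p′′(0) = 1/4
p′′′(0) = 0
p^(4)(0) = -3/16
p^(5)(0) = 0

-t^4/128 + t^2/8 + 1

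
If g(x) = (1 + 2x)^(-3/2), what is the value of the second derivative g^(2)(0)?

The coefficient of x^2 in the expansion is 15/2, so g′′(0) = 2! * (15/2) = 15.

15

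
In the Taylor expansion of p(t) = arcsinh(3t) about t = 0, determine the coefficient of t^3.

p(0) = 0
p′(0) = 3
p′′(0) = 0
p′′′(0) = -27
So c_3 = p′′′(0)/3! = -9/2.

-9/2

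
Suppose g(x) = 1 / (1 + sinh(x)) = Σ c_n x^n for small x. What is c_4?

4/3

Write 1/(1+u) = 1 - u + u^2 - u^3 + ... and substitute the series for u.
g(0) = 1
g′(0) = -1
g′′(0) = 2
g′′′(0) = -7
g^(4)(0) = 32
The Taylor polynomial is Σ g^(k)(0)/k! · x^k.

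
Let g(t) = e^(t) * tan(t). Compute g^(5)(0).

Multiply the two series term by term and collect like powers.
The coefficient of t^5 in the expansion is 41/120, so g^(5)(0) = 5! * (41/120) = 41.

41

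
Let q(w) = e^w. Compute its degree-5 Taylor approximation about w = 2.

(w - 2)^5*e^(2)/120 + (w - 2)^4*e^(2)/24 + (w - 2)^3*e^(2)/6 + (w - 2)^2*e^(2)/2 + (w - 2)*e^(2) + e^(2)

Use the known series and substitute for the argument.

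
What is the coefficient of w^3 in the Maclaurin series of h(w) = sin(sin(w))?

-1/3

Substitute the inner expansion into the outer series and collect powers.
[w^0] = 0;  [w^1] = 1;  [w^2] = 0;  [w^3] = -1/3.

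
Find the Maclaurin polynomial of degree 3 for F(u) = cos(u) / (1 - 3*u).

Use 1/(1 - r) = Σ r^k on the denominator, then take the Cauchy product.
[u^0] = 1;  [u^1] = 3;  [u^2] = 17/2;  [u^3] = 51/2.

51*u^3/2 + 17*u^2/2 + 3*u + 1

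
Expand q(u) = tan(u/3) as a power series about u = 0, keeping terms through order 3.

Compute the successive derivatives at the expansion point and divide by k!.
q(0) = 0
q′(0) = 1/3
q′′(0) = 0
q′′′(0) = 2/27

u^3/81 + u/3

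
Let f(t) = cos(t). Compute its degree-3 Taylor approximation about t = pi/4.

Compute the successive derivatives at the expansion point and divide by k!.
f(pi/4) = sqrt(2)/2
f′(pi/4) = -sqrt(2)/2
f′′(pi/4) = -sqrt(2)/2
f′′′(pi/4) = sqrt(2)/2

sqrt(2)*(t - pi/4)^3/12 - sqrt(2)*(t - pi/4)^2/4 - sqrt(2)*(t - pi/4)/2 + sqrt(2)/2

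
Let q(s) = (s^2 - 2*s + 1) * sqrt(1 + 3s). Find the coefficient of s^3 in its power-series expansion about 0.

87/16

Shift and add copies of the series according to the polynomial's terms.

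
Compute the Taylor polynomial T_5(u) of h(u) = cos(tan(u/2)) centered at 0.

-7*u^4/384 - u^2/8 + 1

Plug the Maclaurin series of the inner function into that of the outer and collect terms.
h(0) = 1
h′(0) = 0
h′′(0) = -1/4
h′′′(0) = 0
h^(4)(0) = -7/16
h^(5)(0) = 0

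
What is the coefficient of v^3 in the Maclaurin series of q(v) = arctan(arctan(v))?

Substitute the inner expansion into the outer series and collect powers.
q(0) = 0
q′(0) = 1
q′′(0) = 0
q′′′(0) = -4
So c_3 = q′′′(0)/3! = -2/3.

-2/3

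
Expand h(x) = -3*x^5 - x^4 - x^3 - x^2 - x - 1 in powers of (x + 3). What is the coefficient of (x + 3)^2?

[(x + 3)^0] = 668;  [(x + 3)^1] = -1129;  [(x + 3)^2] = 764.

764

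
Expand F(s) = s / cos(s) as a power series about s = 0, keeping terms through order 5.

Divide the numerator series by the denominator series (power-series long division).

5*s^5/24 + s^3/2 + s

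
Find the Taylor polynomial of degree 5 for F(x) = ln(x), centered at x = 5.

Differentiate repeatedly and evaluate at the center.
F(5) = ln(5)
F′(5) = 1/5
F′′(5) = -1/25
F′′′(5) = 2/125
F^(4)(5) = -6/625
F^(5)(5) = 24/3125

(x - 5)^5/15625 - (x - 5)^4/2500 + (x - 5)^3/375 - (x - 5)^2/50 + (x - 5)/5 + ln(5)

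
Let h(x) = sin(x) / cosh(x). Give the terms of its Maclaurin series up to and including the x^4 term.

Divide the numerator series by the denominator series (power-series long division).
[x^0] = 0;  [x^1] = 1;  [x^2] = 0;  [x^3] = -2/3;  [x^4] = 0.

-2*x^3/3 + x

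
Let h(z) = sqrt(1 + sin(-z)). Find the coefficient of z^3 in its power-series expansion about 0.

1/48

Substitute the inner expansion into the outer series and collect powers.
h(0) = 1
h′(0) = -1/2
h′′(0) = -1/4
h′′′(0) = 1/8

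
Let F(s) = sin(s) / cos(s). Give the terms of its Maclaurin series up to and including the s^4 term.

Divide the numerator series by the denominator series (power-series long division).
F(0) = 0
F′(0) = 1
F′′(0) = 0
F′′′(0) = 2
F^(4)(0) = 0

s^3/3 + s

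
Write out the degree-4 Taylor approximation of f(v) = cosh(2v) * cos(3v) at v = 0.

-119*v^4/24 - 5*v^2/2 + 1

Take the Cauchy product of the two expansions.
[v^0] = 1;  [v^1] = 0;  [v^2] = -5/2;  [v^3] = 0;  [v^4] = -119/24.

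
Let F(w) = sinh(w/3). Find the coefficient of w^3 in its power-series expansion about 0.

Use the known series and substitute for the argument.
[w^0] = 0;  [w^1] = 1/3;  [w^2] = 0;  [w^3] = 1/162.

1/162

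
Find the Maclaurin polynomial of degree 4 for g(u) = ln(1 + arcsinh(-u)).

-u^4/12 - u^3/6 - u^2/2 - u

Substitute the inner expansion into the outer series and collect powers.
[u^0] = 0;  [u^1] = -1;  [u^2] = -1/2;  [u^3] = -1/6;  [u^4] = -1/12.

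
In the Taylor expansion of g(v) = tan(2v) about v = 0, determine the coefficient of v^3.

8/3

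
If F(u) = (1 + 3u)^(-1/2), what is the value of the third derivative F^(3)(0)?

-405/8

The coefficient of u^3 in the expansion is -135/16, so F′′′(0) = 3! * (-135/16) = -405/8.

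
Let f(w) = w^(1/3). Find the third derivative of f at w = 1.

10/27

The coefficient of (w - 1)^3 in the expansion is 5/81, so f′′′(1) = 3! * (5/81) = 10/27.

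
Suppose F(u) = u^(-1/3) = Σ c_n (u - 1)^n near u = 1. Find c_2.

2/9

F(1) = 1
F′(1) = -1/3
F′′(1) = 4/9
So c_2 = F′′(1)/2! = 2/9.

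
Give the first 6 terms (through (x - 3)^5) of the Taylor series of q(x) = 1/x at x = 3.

Apply the Taylor formula c_k = f^(k)(a)/k!.
[(x - 3)^0] = 1/3;  [(x - 3)^1] = -1/9;  [(x - 3)^2] = 1/27;  [(x - 3)^3] = -1/81;  [(x - 3)^4] = 1/243;  [(x - 3)^5] = -1/729.

-(x - 3)^5/729 + (x - 3)^4/243 - (x - 3)^3/81 + (x - 3)^2/27 - (x - 3)/9 + 1/3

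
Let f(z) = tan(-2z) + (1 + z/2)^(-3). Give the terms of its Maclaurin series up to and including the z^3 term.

Add the two expansions coefficient-wise.

-47*z^3/12 + 3*z^2/2 - 7*z/2 + 1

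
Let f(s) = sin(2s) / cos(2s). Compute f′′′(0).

16

Divide the numerator series by the denominator series (power-series long division).
From the series, [s^3] f = 8/3; multiply by 3! = 6 to get 16.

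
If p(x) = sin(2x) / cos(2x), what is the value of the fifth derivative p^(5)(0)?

Invert the denominator's series and multiply.
From the series, [x^5] p = 64/15; multiply by 5! = 120 to get 512.

512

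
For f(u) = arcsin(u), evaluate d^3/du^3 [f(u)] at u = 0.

1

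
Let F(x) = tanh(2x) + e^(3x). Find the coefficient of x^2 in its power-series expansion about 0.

9/2

Combine the two series term by term.
So c_2 = F′′(0)/2! = 9/2.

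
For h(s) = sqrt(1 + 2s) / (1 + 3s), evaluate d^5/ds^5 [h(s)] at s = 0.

-16950

Expand each factor separately, then convolve coefficients.
The coefficient of s^5 in the expansion is -565/4, so h^(5)(0) = 5! * (-565/4) = -16950.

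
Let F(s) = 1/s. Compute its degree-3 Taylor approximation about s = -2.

-(s + 2)^3/16 - (s + 2)^2/8 - (s + 2)/4 - 1/2

F(-2) = -1/2
F′(-2) = -1/4
F′′(-2) = -1/4
F′′′(-2) = -3/8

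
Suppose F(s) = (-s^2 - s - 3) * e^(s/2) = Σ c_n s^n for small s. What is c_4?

Distribute the polynomial across the series and collect like powers.
F(0) = -3
F′(0) = -5/2
F′′(0) = -15/4
F′′′(0) = -33/8
F^(4)(0) = -59/16
So c_4 = F^(4)(0)/4! = -59/384.

-59/384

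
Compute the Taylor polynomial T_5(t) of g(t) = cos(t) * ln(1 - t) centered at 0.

Expand each factor separately, then convolve coefficients.
g(0) = 0
g′(0) = -1
g′′(0) = -1
g′′′(0) = 1
g^(4)(0) = 0
g^(5)(0) = -9
The Taylor polynomial is Σ g^(k)(0)/k! · t^k.

-3*t^5/40 + t^3/6 - t^2/2 - t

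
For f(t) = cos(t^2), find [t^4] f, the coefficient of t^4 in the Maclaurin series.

Use the known series and substitute for the argument.
f(0) = 1
f′(0) = 0
f′′(0) = 0
f′′′(0) = 0
f^(4)(0) = -12
The Taylor polynomial is Σ f^(k)(0)/k! · t^k.

-1/2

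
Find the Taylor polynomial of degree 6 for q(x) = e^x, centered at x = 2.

(x - 2)^6*e^(2)/720 + (x - 2)^5*e^(2)/120 + (x - 2)^4*e^(2)/24 + (x - 2)^3*e^(2)/6 + (x - 2)^2*e^(2)/2 + (x - 2)*e^(2) + e^(2)

Differentiate repeatedly and evaluate at the center.
q(2) = e^(2)
q′(2) = e^(2)
q′′(2) = e^(2)
q′′′(2) = e^(2)
q^(4)(2) = e^(2)
q^(5)(2) = e^(2)
q^(6)(2) = e^(2)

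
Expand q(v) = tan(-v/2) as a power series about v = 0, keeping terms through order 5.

q(0) = 0
q′(0) = -1/2
q′′(0) = 0
q′′′(0) = -1/4
q^(4)(0) = 0
q^(5)(0) = -1/2
Dividing each by k! gives the coefficients c_0, ..., c_5.

-v^5/240 - v^3/24 - v/2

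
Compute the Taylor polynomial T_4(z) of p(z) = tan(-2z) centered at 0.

-8*z^3/3 - 2*z

[z^0] = 0;  [z^1] = -2;  [z^2] = 0;  [z^3] = -8/3;  [z^4] = 0.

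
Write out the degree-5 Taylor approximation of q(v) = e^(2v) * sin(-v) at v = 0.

Write out both Maclaurin series and multiply, keeping only the needed powers.
q(0) = 0
q′(0) = -1
q′′(0) = -4
q′′′(0) = -11
q^(4)(0) = -24
q^(5)(0) = -41

-41*v^5/120 - v^4 - 11*v^3/6 - 2*v^2 - v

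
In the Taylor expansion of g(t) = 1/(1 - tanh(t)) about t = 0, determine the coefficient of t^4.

1/3

Let u equal the inner series; expand the outer function in u and truncate.
[t^0] = 1;  [t^1] = 1;  [t^2] = 1;  [t^3] = 2/3;  [t^4] = 1/3.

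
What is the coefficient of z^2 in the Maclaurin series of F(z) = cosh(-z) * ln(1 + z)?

-1/2

Multiply the two series term by term and collect like powers.
[z^0] = 0;  [z^1] = 1;  [z^2] = -1/2.
So c_2 = F′′(0)/2! = -1/2.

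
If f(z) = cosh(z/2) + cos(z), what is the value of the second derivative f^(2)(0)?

-3/4

Combine the two series term by term.
The coefficient of z^2 in the expansion is -3/8, so f′′(0) = 2! * (-3/8) = -3/4.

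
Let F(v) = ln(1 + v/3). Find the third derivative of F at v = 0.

2/27

Compute the successive derivatives at the expansion point and divide by k!.
The coefficient of v^3 in the expansion is 1/81, so F′′′(0) = 3! * (1/81) = 2/27.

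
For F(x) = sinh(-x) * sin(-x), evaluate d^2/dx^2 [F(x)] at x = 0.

Multiply the two series term by term and collect like powers.
From the series, [x^2] F = 1; multiply by 2! = 2 to get 2.

2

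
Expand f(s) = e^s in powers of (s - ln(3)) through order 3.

(s - ln(3))^3/2 + 3*(s - ln(3))^2/2 + 3*(s - ln(3)) + 3

Compute the successive derivatives at the expansion point and divide by k!.
f(ln(3)) = 3
f′(ln(3)) = 3
f′′(ln(3)) = 3
f′′′(ln(3)) = 3
The Taylor polynomial is Σ f^(k)(ln(3))/k! · (s - ln(3))^k.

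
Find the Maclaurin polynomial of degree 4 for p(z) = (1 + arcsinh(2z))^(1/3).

Substitute the inner expansion into the outer series and collect powers.
p(0) = 1
p′(0) = 2/3
p′′(0) = -8/9
p′′′(0) = 8/27
p^(4)(0) = -128/81

-16*z^4/243 + 4*z^3/81 - 4*z^2/9 + 2*z/3 + 1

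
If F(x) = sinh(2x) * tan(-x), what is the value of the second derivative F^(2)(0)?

Expand each factor separately, then convolve coefficients.
The coefficient of x^2 in the expansion is -2, so F′′(0) = 2! * (-2) = -4.

-4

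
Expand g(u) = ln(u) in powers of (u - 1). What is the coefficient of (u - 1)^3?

g(1) = 0
g′(1) = 1
g′′(1) = -1
g′′′(1) = 2
So c_3 = g′′′(1)/3! = 1/3.

1/3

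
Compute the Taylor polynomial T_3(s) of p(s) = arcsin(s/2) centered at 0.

p(0) = 0
p′(0) = 1/2
p′′(0) = 0
p′′′(0) = 1/8
Dividing each by k! gives the coefficients c_0, ..., c_3.

s^3/48 + s/2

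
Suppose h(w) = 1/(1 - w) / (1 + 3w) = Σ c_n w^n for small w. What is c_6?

547

Multiply the two series term by term and collect like powers.
[w^0] = 1;  [w^1] = -2;  [w^2] = 7;  [w^3] = -20;  [w^4] = 61;  [w^5] = -182;  [w^6] = 547.
So c_6 = h^(6)(0)/6! = 547.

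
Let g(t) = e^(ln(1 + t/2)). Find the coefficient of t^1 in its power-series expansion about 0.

Let u equal the inner series; expand the outer function in u and truncate.

1/2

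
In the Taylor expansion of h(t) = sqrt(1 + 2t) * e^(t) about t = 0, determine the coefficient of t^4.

-1/6

Expand each factor separately, then convolve coefficients.
h(0) = 1
h′(0) = 2
h′′(0) = 2
h′′′(0) = 4
h^(4)(0) = -4
So c_4 = h^(4)(0)/4! = -1/6.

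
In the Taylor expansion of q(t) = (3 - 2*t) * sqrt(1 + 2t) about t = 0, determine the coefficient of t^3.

5/2

Shift and add copies of the series according to the polynomial's terms.
[t^0] = 3;  [t^1] = 1;  [t^2] = -7/2;  [t^3] = 5/2.
So c_3 = q′′′(0)/3! = 5/2.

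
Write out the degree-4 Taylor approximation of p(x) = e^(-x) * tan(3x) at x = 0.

Expand each factor separately, then convolve coefficients.
p(0) = 0
p′(0) = 3
p′′(0) = -6
p′′′(0) = 63
p^(4)(0) = -228
Then c_k = p^(k)(0)/k! gives each Taylor coefficient.

-19*x^4/2 + 21*x^3/2 - 3*x^2 + 3*x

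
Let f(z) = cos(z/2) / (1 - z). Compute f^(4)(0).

337/16

Expand each factor separately, then convolve coefficients.
From the series, [z^4] f = 337/384; multiply by 4! = 24 to get 337/16.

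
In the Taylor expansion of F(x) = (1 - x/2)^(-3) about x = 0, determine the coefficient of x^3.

5/4

F(0) = 1
F′(0) = 3/2
F′′(0) = 3
F′′′(0) = 15/2
So c_3 = F′′′(0)/3! = 5/4.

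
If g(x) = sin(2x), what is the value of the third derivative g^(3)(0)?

Differentiate repeatedly and evaluate at the center.
The coefficient of x^3 in the expansion is -4/3, so g′′′(0) = 3! * (-4/3) = -8.

-8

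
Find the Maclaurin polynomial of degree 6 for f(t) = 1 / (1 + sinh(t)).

77*t^6/45 - 181*t^5/120 + 4*t^4/3 - 7*t^3/6 + t^2 - t + 1

Write 1/(1+u) = 1 - u + u^2 - u^3 + ... and substitute the series for u.
[t^0] = 1;  [t^1] = -1;  [t^2] = 1;  [t^3] = -7/6;  [t^4] = 4/3;  [t^5] = -181/120;  [t^6] = 77/45.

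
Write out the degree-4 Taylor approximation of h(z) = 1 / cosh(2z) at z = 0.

Invert the denominator's series and multiply.

10*z^4/3 - 2*z^2 + 1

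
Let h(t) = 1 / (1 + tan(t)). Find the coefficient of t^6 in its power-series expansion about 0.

122/45

Expand as Σ (-1)^k u^k with u equal to the inner function's series.
[t^0] = 1;  [t^1] = -1;  [t^2] = 1;  [t^3] = -4/3;  [t^4] = 5/3;  [t^5] = -32/15;  [t^6] = 122/45.
So c_6 = h^(6)(0)/6! = 122/45.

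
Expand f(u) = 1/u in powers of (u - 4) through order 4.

(u - 4)^4/1024 - (u - 4)^3/256 + (u - 4)^2/64 - (u - 4)/16 + 1/4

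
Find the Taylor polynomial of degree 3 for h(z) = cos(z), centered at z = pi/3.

[(z - pi/3)^0] = 1/2;  [(z - pi/3)^1] = -sqrt(3)/2;  [(z - pi/3)^2] = -1/4;  [(z - pi/3)^3] = sqrt(3)/12.

sqrt(3)*(z - pi/3)^3/12 - (z - pi/3)^2/4 - sqrt(3)*(z - pi/3)/2 + 1/2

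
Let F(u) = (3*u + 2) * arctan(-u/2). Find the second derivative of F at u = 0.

Distribute the polynomial across the series and collect like powers.
The coefficient of u^2 in the expansion is -3/2, so F′′(0) = 2! * (-3/2) = -3.

-3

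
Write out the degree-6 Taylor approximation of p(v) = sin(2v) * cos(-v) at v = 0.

61*v^5/60 - 7*v^3/3 + 2*v

Multiply the two series term by term and collect like powers.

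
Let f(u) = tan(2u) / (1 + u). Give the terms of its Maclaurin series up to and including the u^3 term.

Multiply the two series term by term and collect like powers.
f(0) = 0
f′(0) = 2
f′′(0) = -4
f′′′(0) = 28
Then c_k = f^(k)(0)/k! gives each Taylor coefficient.

14*u^3/3 - 2*u^2 + 2*u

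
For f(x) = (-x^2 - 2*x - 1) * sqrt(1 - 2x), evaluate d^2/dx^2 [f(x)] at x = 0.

3

Distribute the polynomial across the series and collect like powers.
From the series, [x^2] f = 3/2; multiply by 2! = 2 to get 3.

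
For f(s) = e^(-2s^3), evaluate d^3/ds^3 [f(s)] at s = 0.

The coefficient of s^3 in the expansion is -2, so f′′′(0) = 3! * (-2) = -12.

-12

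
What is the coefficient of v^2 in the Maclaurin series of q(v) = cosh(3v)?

9/2

q(0) = 1
q′(0) = 0
q′′(0) = 9
Dividing each by k! gives the coefficients c_0, ..., c_2.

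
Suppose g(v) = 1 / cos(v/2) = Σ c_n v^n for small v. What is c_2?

Divide the numerator series by the denominator series (power-series long division).
[v^0] = 1;  [v^1] = 0;  [v^2] = 1/8.
So c_2 = g′′(0)/2! = 1/8.

1/8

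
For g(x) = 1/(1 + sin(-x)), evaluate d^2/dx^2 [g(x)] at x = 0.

Substitute the inner expansion into the outer series and collect powers.
The coefficient of x^2 in the expansion is 1, so g′′(0) = 2! * (1) = 2.

2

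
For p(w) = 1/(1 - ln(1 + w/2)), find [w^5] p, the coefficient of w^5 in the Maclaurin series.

7/1920

Compose series: expand the inner function first, then feed it into the outer expansion.
p(0) = 1
p′(0) = 1/2
p′′(0) = 1/4
p′′′(0) = 1/4
p^(4)(0) = 1/4
p^(5)(0) = 7/16
So c_5 = p^(5)(0)/5! = 7/1920.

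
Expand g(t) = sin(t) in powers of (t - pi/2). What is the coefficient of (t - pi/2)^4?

Apply the Taylor formula c_k = f^(k)(a)/k!.
g(pi/2) = 1
g′(pi/2) = 0
g′′(pi/2) = -1
g′′′(pi/2) = 0
g^(4)(pi/2) = 1
So c_4 = g^(4)(pi/2)/4! = 1/24.

1/24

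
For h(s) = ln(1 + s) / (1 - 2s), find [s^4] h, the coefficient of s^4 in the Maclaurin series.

77/12

Take the Cauchy product of the two expansions.
So c_4 = h^(4)(0)/4! = 77/12.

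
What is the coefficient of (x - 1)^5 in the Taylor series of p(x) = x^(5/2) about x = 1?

3/256

Apply the Taylor formula c_k = f^(k)(a)/k!.
p(1) = 1
p′(1) = 5/2
p′′(1) = 15/4
p′′′(1) = 15/8
p^(4)(1) = -15/16
p^(5)(1) = 45/32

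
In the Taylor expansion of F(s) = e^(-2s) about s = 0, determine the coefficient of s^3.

-4/3

Use the known series and substitute for the argument.
[s^0] = 1;  [s^1] = -2;  [s^2] = 2;  [s^3] = -4/3.
So c_3 = F′′′(0)/3! = -4/3.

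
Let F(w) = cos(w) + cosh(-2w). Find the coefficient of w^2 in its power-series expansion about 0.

3/2

Add the two expansions coefficient-wise.
F(0) = 2
F′(0) = 0
F′′(0) = 3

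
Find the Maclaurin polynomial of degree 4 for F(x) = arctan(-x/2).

x^3/24 - x/2

Compute the successive derivatives at the expansion point and divide by k!.
F(0) = 0
F′(0) = -1/2
F′′(0) = 0
F′′′(0) = 1/4
F^(4)(0) = 0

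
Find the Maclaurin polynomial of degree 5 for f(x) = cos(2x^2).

[x^0] = 1;  [x^1] = 0;  [x^2] = 0;  [x^3] = 0;  [x^4] = -2;  [x^5] = 0.

1 - 2*x^4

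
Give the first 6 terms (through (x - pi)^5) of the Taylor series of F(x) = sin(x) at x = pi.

-(x - pi)^5/120 + (x - pi)^3/6 - (x - pi)

F(pi) = 0
F′(pi) = -1
F′′(pi) = 0
F′′′(pi) = 1
F^(4)(pi) = 0
F^(5)(pi) = -1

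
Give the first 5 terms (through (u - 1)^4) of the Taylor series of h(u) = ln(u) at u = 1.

h(1) = 0
h′(1) = 1
h′′(1) = -1
h′′′(1) = 2
h^(4)(1) = -6

-(u - 1)^4/4 + (u - 1)^3/3 - (u - 1)^2/2 + (u - 1)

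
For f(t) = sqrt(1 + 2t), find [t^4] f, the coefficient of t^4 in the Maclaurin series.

-5/8

f(0) = 1
f′(0) = 1
f′′(0) = -1
f′′′(0) = 3
f^(4)(0) = -15
Then c_k = f^(k)(0)/k! gives each Taylor coefficient.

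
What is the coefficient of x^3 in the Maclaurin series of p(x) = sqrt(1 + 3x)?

p(0) = 1
p′(0) = 3/2
p′′(0) = -9/4
p′′′(0) = 81/8
Then c_k = p^(k)(0)/k! gives each Taylor coefficient.

27/16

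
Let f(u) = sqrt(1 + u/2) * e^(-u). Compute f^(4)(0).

-159/256

Multiply the two series term by term and collect like powers.
The coefficient of u^4 in the expansion is -53/2048, so f^(4)(0) = 4! * (-53/2048) = -159/256.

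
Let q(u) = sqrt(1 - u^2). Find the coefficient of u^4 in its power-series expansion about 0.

q(0) = 1
q′(0) = 0
q′′(0) = -1
q′′′(0) = 0
q^(4)(0) = -3
So c_4 = q^(4)(0)/4! = -1/8.

-1/8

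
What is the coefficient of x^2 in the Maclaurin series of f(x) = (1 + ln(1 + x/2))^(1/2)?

-3/32

Substitute the inner expansion into the outer series and collect powers.
f(0) = 1
f′(0) = 1/4
f′′(0) = -3/16
Dividing each by k! gives the coefficients c_0, ..., c_2.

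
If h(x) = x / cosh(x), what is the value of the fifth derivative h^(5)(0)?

25

Divide the numerator series by the denominator series (power-series long division).
From the series, [x^5] h = 5/24; multiply by 5! = 120 to get 25.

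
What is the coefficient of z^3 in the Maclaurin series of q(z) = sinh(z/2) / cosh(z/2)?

Divide the numerator series by the denominator series (power-series long division).
[z^0] = 0;  [z^1] = 1/2;  [z^2] = 0;  [z^3] = -1/24.

-1/24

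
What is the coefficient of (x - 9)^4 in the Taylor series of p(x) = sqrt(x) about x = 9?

-5/279936

c_4 = p^(4)(9)/4! = -5/279936.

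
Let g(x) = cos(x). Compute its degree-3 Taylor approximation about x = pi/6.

g(pi/6) = sqrt(3)/2
g′(pi/6) = -1/2
g′′(pi/6) = -sqrt(3)/2
g′′′(pi/6) = 1/2

(x - pi/6)^3/12 - sqrt(3)*(x - pi/6)^2/4 - (x - pi/6)/2 + sqrt(3)/2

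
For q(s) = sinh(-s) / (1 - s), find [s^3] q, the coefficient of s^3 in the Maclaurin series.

Write out both Maclaurin series and multiply, keeping only the needed powers.
q(0) = 0
q′(0) = -1
q′′(0) = -2
q′′′(0) = -7
So c_3 = q′′′(0)/3! = -7/6.

-7/6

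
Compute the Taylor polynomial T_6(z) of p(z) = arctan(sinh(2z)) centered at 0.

Substitute the inner expansion into the outer series and collect powers.
p(0) = 0
p′(0) = 2
p′′(0) = 0
p′′′(0) = -8
p^(4)(0) = 0
p^(5)(0) = 160
p^(6)(0) = 0
The Taylor polynomial is Σ p^(k)(0)/k! · z^k.

4*z^5/3 - 4*z^3/3 + 2*z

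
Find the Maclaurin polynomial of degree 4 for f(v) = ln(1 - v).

-v^4/4 - v^3/3 - v^2/2 - v

Compute the successive derivatives at the expansion point and divide by k!.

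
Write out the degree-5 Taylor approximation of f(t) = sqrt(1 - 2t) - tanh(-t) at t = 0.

-89*t^5/120 - 5*t^4/8 - 5*t^3/6 - t^2/2 + 1

Combine the two series term by term.
f(0) = 1
f′(0) = 0
f′′(0) = -1
f′′′(0) = -5
f^(4)(0) = -15
f^(5)(0) = -89
Then c_k = f^(k)(0)/k! gives each Taylor coefficient.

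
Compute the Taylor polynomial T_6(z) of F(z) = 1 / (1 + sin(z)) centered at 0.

Write 1/(1+u) = 1 - u + u^2 - u^3 + ... and substitute the series for u.
F(0) = 1
F′(0) = -1
F′′(0) = 2
F′′′(0) = -5
F^(4)(0) = 16
F^(5)(0) = -61
F^(6)(0) = 272
Then c_k = F^(k)(0)/k! gives each Taylor coefficient.

17*z^6/45 - 61*z^5/120 + 2*z^4/3 - 5*z^3/6 + z^2 - z + 1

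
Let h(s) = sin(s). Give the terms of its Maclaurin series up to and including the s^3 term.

[s^0] = 0;  [s^1] = 1;  [s^2] = 0;  [s^3] = -1/6.

-s^3/6 + s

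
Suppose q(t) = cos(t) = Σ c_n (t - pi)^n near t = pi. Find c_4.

c_4 = q^(4)(pi)/4! = -1/24.

-1/24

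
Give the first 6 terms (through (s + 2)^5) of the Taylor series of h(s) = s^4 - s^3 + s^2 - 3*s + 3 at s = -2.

(s + 2)^4 - 9*(s + 2)^3 + 31*(s + 2)^2 - 51*(s + 2) + 37

Use the known series and substitute for the argument.
h(-2) = 37
h′(-2) = -51
h′′(-2) = 62
h′′′(-2) = -54
h^(4)(-2) = 24
h^(5)(-2) = 0
Then c_k = h^(k)(-2)/k! gives each Taylor coefficient.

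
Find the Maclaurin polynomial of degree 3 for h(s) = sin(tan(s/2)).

Compose series: expand the inner function first, then feed it into the outer expansion.
[s^0] = 0;  [s^1] = 1/2;  [s^2] = 0;  [s^3] = 1/48.

s^3/48 + s/2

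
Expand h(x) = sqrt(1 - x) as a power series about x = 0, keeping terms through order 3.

-x^3/16 - x^2/8 - x/2 + 1

h(0) = 1
h′(0) = -1/2
h′′(0) = -1/4
h′′′(0) = -3/8
Then c_k = h^(k)(0)/k! gives each Taylor coefficient.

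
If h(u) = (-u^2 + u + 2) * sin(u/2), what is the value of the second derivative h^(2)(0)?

Distribute the polynomial across the series and collect like powers.
The coefficient of u^2 in the expansion is 1/2, so h′′(0) = 2! * (1/2) = 1.

1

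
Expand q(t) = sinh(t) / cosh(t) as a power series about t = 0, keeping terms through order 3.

-t^3/3 + t

Divide the numerator series by the denominator series (power-series long division).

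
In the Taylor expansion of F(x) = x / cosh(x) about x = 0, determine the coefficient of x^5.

Divide the numerator series by the denominator series (power-series long division).

5/24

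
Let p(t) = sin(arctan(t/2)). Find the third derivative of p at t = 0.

-3/8

Plug the Maclaurin series of the inner function into that of the outer and collect terms.
From the series, [t^3] p = -1/16; multiply by 3! = 6 to get -3/8.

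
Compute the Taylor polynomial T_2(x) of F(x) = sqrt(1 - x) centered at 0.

-x^2/8 - x/2 + 1

[x^0] = 1;  [x^1] = -1/2;  [x^2] = -1/8.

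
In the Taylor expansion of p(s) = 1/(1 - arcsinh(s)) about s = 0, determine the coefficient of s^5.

23/40

Plug the Maclaurin series of the inner function into that of the outer and collect terms.
p(0) = 1
p′(0) = 1
p′′(0) = 2
p′′′(0) = 5
p^(4)(0) = 16
p^(5)(0) = 69
So c_5 = p^(5)(0)/5! = 23/40.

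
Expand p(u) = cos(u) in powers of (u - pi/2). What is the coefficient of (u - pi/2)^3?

Differentiate repeatedly and evaluate at the center.
p(pi/2) = 0
p′(pi/2) = -1
p′′(pi/2) = 0
p′′′(pi/2) = 1

1/6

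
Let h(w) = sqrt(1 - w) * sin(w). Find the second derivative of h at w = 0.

-1

Multiply the two series term by term and collect like powers.
From the series, [w^2] h = -1/2; multiply by 2! = 2 to get -1.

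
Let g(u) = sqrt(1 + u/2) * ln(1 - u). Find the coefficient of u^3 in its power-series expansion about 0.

Expand each factor separately, then convolve coefficients.
[u^0] = 0;  [u^1] = -1;  [u^2] = -3/4;  [u^3] = -41/96.

-41/96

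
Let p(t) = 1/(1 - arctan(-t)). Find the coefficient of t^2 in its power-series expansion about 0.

Let u equal the inner series; expand the outer function in u and truncate.
[t^0] = 1;  [t^1] = -1;  [t^2] = 1.
So c_2 = p′′(0)/2! = 1.

1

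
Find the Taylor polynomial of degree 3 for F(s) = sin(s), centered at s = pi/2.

1 - (s - pi/2)^2/2

Differentiate repeatedly and evaluate at the center.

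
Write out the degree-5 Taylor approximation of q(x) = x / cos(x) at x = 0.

Divide the numerator series by the denominator series (power-series long division).
[x^0] = 0;  [x^1] = 1;  [x^2] = 0;  [x^3] = 1/2;  [x^4] = 0;  [x^5] = 5/24.

5*x^5/24 + x^3/2 + x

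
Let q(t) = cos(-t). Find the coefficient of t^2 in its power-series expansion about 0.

q(0) = 1
q′(0) = 0
q′′(0) = -1
So c_2 = q′′(0)/2! = -1/2.

-1/2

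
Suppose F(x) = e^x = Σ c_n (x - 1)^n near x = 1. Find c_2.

Use the known series and substitute for the argument.
F(1) = e
F′(1) = e
F′′(1) = e
So c_2 = F′′(1)/2! = e/2.

e/2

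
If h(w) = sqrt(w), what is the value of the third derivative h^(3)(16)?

Differentiate repeatedly and evaluate at the center.
The coefficient of (w - 16)^3 in the expansion is 1/16384, so h′′′(16) = 3! * (1/16384) = 3/8192.

3/8192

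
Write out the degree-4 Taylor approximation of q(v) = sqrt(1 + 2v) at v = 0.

-5*v^4/8 + v^3/2 - v^2/2 + v + 1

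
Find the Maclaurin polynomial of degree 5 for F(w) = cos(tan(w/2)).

Substitute the inner expansion into the outer series and collect powers.
[w^0] = 1;  [w^1] = 0;  [w^2] = -1/8;  [w^3] = 0;  [w^4] = -7/384;  [w^5] = 0.

-7*w^4/384 - w^2/8 + 1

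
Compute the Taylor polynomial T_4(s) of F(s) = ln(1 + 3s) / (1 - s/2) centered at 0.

-33*s^4/2 + 15*s^3/2 - 3*s^2 + 3*s

Write out both Maclaurin series and multiply, keeping only the needed powers.
F(0) = 0
F′(0) = 3
F′′(0) = -6
F′′′(0) = 45
F^(4)(0) = -396
Then c_k = F^(k)(0)/k! gives each Taylor coefficient.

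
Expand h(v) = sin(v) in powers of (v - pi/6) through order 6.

h(pi/6) = 1/2
h′(pi/6) = sqrt(3)/2
h′′(pi/6) = -1/2
h′′′(pi/6) = -sqrt(3)/2
h^(4)(pi/6) = 1/2
h^(5)(pi/6) = sqrt(3)/2
h^(6)(pi/6) = -1/2
Then c_k = h^(k)(pi/6)/k! gives each Taylor coefficient.

-(v - pi/6)^6/1440 + sqrt(3)*(v - pi/6)^5/240 + (v - pi/6)^4/48 - sqrt(3)*(v - pi/6)^3/12 - (v - pi/6)^2/4 + sqrt(3)*(v - pi/6)/2 + 1/2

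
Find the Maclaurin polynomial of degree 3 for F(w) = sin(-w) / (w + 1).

Expand 1/(denominator) as a geometric series and multiply by the numerator's series.
[w^0] = 0;  [w^1] = -1;  [w^2] = 1;  [w^3] = -5/6.

-5*w^3/6 + w^2 - w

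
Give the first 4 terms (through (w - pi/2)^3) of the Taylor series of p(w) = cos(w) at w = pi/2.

(w - pi/2)^3/6 - (w - pi/2)

p(pi/2) = 0
p′(pi/2) = -1
p′′(pi/2) = 0
p′′′(pi/2) = 1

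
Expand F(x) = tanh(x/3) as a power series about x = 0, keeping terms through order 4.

-x^3/81 + x/3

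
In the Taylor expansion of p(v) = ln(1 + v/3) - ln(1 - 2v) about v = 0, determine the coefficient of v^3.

217/81

Add the two expansions coefficient-wise.
p(0) = 0
p′(0) = 7/3
p′′(0) = 35/9
p′′′(0) = 434/27
So c_3 = p′′′(0)/3! = 217/81.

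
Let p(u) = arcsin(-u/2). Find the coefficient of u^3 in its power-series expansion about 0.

Compute the successive derivatives at the expansion point and divide by k!.
p(0) = 0
p′(0) = -1/2
p′′(0) = 0
p′′′(0) = -1/8
The Taylor polynomial is Σ p^(k)(0)/k! · u^k.

-1/48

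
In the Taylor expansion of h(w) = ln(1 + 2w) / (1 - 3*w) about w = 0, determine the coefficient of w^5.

Multiply the numerator's expansion by the denominator's geometric series.
h(0) = 0
h′(0) = 2
h′′(0) = 8
h′′′(0) = 88
h^(4)(0) = 960
h^(5)(0) = 15168
So c_5 = h^(5)(0)/5! = 632/5.

632/5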